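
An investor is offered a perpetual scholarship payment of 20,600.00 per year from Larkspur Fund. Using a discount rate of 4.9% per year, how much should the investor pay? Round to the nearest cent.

Level perpetuity: PV = C / r = 20,600.00 / 0.049 = 420,408.16

420408.16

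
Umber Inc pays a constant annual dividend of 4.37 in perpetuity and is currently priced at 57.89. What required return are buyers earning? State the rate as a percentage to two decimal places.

7.55%

P = C/r ⇒ r = C/P = 4.37/57.89 = 0.075488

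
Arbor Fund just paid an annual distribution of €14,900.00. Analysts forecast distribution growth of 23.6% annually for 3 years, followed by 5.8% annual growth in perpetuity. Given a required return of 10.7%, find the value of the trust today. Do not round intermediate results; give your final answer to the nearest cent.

€503755.25

D_1 = 18416.40000
D_2 = 22762.67040
D_3 = 28134.66061
Terminal value at year 3: TV = D_3×(1+g_2)/(r−g_2) = 29766.47093/0.049 = 607478.99857
P_0 = D_1/(1+r)^1 + D_2/(1+r)^2 + D_3/(1+r)^3 + TV/(1+r)^3
    = 16636.31436 + 18574.96346 + 20739.52560 + 447804.45072 = 503755.25414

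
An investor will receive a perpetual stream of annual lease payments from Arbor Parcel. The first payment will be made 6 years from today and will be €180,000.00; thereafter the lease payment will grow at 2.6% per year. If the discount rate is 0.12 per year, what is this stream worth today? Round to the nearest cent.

€1086562.06

Value at end of year 5: C₁ / (r − g) = €180,000.00 / (0.12 − 0.026) = €1,914,893.6170
Discount to today: PV = €1,914,893.6170 / (1 + 0.12)^5 = €1,914,893.6170 / 1.762342 = €1,086,562.06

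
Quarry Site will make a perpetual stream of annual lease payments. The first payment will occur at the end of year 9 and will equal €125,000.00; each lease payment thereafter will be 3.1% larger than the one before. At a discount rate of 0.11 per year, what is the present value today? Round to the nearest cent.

€686592.56

Value at end of year 8: C₁ / (r − g) = €125,000.00 / (0.11 − 0.031) = €1,582,278.4810
Discount to today: PV = €1,582,278.4810 / (1 + 0.11)^8 = €1,582,278.4810 / 2.304538 = €686,592.56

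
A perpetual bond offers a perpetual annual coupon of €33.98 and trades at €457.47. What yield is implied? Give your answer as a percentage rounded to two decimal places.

P = C/r ⇒ r = C/P = €33.98/€457.47 = 0.074278

7.43%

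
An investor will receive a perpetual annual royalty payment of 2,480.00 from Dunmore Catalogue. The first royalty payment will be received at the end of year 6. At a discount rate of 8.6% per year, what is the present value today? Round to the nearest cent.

19089.92

Value at end of year 5: C / r = 2,480.00 / 0.086 = 28,837.2093
Discount to today: PV = 28,837.2093 / (1 + 0.086)^5 = 28,837.2093 / 1.510599 = 19,089.92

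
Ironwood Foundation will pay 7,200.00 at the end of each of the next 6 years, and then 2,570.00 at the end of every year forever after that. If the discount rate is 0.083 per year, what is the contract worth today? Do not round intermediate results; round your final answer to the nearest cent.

PV of 6-year annuity: 7,200.00 × [1 − (1+0.083)^−6] / 0.083 = 32983.96694
Perpetuity value at year 6: 2,570.00 / 0.083 = 30963.85542
PV of perpetuity: 30963.85542 / (1+0.083)^6 = 19190.41167
Total PV = 32983.96694 + 19190.41167 = 52174.37861

52174.38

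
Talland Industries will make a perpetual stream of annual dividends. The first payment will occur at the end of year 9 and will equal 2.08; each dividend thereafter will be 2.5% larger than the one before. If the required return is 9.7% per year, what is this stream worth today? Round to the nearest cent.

Value at end of year 8: C₁ / (r − g) = 2.08 / (0.097 − 0.025) = 28.8889
Discount to today: PV = 28.8889 / (1 + 0.097)^8 = 28.8889 / 2.097264 = 13.77

13.77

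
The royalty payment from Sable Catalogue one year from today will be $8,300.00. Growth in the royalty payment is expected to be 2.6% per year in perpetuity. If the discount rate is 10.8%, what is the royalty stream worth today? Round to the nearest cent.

Growing perpetuity: P = D₁ / (r − g) = $8,300.0000 / (0.108 − 0.026) = $101,219.51

$101219.51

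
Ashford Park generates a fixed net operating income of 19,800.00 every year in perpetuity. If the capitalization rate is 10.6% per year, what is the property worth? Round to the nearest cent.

Level perpetuity: PV = C / r = 19,800.00 / 0.106 = 186,792.45

186792.45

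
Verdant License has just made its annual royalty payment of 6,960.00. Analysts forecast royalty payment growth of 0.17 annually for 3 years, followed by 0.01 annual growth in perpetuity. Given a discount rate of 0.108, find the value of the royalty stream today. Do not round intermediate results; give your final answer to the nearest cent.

D_1 = 8143.20000
D_2 = 9527.54400
D_3 = 11147.22648
Terminal value at year 3: TV = D_3×(1+g_2)/(r−g_2) = 11258.69874/0.098 = 114884.68107
P_0 = D_1/(1+r)^1 + D_2/(1+r)^2 + D_3/(1+r)^3 + TV/(1+r)^3
    = 7349.45848 + 7760.70977 + 8194.97331 + 84458.39844 = 107763.54001

107763.54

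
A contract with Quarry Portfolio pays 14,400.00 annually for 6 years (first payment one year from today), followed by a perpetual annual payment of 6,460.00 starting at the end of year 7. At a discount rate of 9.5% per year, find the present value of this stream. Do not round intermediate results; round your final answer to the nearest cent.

PV of 6-year annuity: 14,400.00 × [1 − (1+0.095)^−6] / 0.095 = 63645.48541
Perpetuity value at year 6: 6,460.00 / 0.095 = 68000.00000
PV of perpetuity: 68000.00000 / (1+0.095)^6 = 39447.92807
Total PV = 63645.48541 + 39447.92807 = 103093.41348

103093.41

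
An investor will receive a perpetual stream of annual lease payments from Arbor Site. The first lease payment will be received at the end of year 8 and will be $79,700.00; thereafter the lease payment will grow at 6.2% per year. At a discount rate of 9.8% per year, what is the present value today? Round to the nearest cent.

Value at end of year 7: C₁ / (r − g) = $79,700.00 / (0.098 − 0.062) = $2,213,888.8889
Discount to today: PV = $2,213,888.8889 / (1 + 0.098)^7 = $2,213,888.8889 / 1.924050 = $1,150,639.93

$1150639.93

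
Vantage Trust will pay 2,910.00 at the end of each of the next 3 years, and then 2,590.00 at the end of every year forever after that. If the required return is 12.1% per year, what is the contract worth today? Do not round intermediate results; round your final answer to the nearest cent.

22172.23

PV of 3-year annuity: 2,910.00 × [1 − (1+0.121)^−3] / 0.121 = 6977.33603
Perpetuity value at year 3: 2,590.00 / 0.121 = 21404.95868
PV of perpetuity: 21404.95868 / (1+0.121)^3 = 15194.88984
Total PV = 6977.33603 + 15194.88984 = 22172.22587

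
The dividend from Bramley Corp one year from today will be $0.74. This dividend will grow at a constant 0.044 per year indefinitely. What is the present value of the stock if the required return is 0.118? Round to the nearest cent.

Growing perpetuity: P = D₁ / (r − g) = $0.7400 / (0.118 − 0.044) = $10.00

$10.00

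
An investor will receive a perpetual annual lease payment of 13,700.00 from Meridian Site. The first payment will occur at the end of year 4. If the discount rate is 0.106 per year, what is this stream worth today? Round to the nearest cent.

95532.10

Value at end of year 3: C / r = 13,700.00 / 0.106 = 129,245.2830
Discount to today: PV = 129,245.2830 / (1 + 0.106)^3 = 129,245.2830 / 1.352899 = 95,532.10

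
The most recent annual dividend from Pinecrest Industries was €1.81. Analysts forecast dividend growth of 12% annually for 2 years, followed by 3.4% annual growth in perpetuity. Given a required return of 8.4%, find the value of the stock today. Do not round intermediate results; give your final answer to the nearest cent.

€43.76

D_1 = 2.02720
D_2 = 2.27046
Terminal value at year 2: TV = D_2×(1+g_2)/(r−g_2) = 2.34766/0.05 = 46.95320
P_0 = D_1/(1+r)^1 + D_2/(1+r)^2 + TV/(1+r)^2
    = 1.87011 + 1.93222 + 39.95826 = 43.76059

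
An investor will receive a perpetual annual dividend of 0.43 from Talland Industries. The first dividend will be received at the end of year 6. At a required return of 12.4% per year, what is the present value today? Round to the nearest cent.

1.93

Value at end of year 5: C / r = 0.43 / 0.124 = 3.4677
Discount to today: PV = 3.4677 / (1 + 0.124)^5 = 3.4677 / 1.794038 = 1.93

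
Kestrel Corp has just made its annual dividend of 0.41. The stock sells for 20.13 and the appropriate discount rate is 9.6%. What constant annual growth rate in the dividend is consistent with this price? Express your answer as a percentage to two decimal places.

P = D₀(1+g)/(r−g) ⇒ P(r−g) = D₀(1+g) ⇒ g(P+D₀) = P·r − D₀
g = (P·r − D₀)/(P + D₀) = (20.13×0.096 − 0.41) / (20.13 + 0.41) = 0.074123

7.41%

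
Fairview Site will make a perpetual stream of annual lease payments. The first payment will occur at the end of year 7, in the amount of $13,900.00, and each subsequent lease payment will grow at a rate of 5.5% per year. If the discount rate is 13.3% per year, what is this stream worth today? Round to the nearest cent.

Value at end of year 6: C₁ / (r − g) = $13,900.00 / (0.133 − 0.055) = $178,205.1282
Discount to today: PV = $178,205.1282 / (1 + 0.133)^6 = $178,205.1282 / 2.115336 = $84,244.34

$84244.34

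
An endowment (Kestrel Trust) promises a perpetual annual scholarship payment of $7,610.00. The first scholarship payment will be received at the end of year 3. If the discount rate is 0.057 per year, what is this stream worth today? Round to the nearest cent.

Value at end of year 2: C / r = $7,610.00 / 0.057 = $133,508.7719
Discount to today: PV = $133,508.7719 / (1 + 0.057)^2 = $133,508.7719 / 1.117249 = $119,497.78

$119497.78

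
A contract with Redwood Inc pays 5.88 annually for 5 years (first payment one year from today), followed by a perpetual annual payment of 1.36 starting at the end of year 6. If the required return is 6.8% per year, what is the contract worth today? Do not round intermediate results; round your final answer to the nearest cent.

38.63

PV of 5-year annuity: 5.88 × [1 − (1+0.068)^−5] / 0.068 = 24.23882
Perpetuity value at year 5: 1.36 / 0.068 = 20.00000
PV of perpetuity: 20.00000 / (1+0.068)^5 = 14.39374
Total PV = 24.23882 + 14.39374 = 38.63256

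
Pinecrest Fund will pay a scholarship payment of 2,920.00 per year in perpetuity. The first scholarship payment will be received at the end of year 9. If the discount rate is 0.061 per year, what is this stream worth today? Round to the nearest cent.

Value at end of year 8: C / r = 2,920.00 / 0.061 = 47,868.8525
Discount to today: PV = 47,868.8525 / (1 + 0.061)^8 = 47,868.8525 / 1.605917 = 29,807.80

29807.80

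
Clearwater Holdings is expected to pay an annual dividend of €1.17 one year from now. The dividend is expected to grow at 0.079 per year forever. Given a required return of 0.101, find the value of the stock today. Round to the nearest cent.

€53.18

Growing perpetuity: P = D₁ / (r − g) = €1.1700 / (0.101 − 0.079) = €53.18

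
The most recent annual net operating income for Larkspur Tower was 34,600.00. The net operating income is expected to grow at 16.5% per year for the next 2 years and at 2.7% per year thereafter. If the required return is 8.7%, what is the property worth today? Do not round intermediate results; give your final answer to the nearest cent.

D_1 = 40309.00000
D_2 = 46959.98500
Terminal value at year 2: TV = D_2×(1+g_2)/(r−g_2) = 48227.90459/0.06 = 803798.40992
P_0 = D_1/(1+r)^1 + D_2/(1+r)^2 + TV/(1+r)^2
    = 37082.79669 + 39743.75174 + 680280.55062 = 757107.09905

757107.10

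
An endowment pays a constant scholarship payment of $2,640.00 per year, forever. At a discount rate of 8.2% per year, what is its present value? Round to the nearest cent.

Level perpetuity: PV = C / r = $2,640.00 / 0.082 = $32,195.12

$32195.12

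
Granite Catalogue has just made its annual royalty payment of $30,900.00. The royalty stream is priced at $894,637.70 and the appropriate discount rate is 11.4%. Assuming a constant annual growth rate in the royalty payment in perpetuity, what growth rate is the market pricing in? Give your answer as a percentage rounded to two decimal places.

P = D₀(1+g)/(r−g) ⇒ P(r−g) = D₀(1+g) ⇒ g(P+D₀) = P·r − D₀
g = (P·r − D₀)/(P + D₀) = ($894,637.70×0.114 − $30,900.00) / ($894,637.70 + $30,900.00) = 0.076808

7.68%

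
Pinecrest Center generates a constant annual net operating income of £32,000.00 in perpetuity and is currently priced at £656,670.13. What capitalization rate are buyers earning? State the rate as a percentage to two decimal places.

P = C/r ⇒ r = C/P = £32,000.00/£656,670.13 = 0.048731

4.87%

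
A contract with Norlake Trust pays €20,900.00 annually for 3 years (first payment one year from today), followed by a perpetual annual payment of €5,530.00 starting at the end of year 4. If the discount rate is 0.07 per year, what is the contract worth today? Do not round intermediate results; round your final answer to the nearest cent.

€119335.74

PV of 3-year annuity: €20,900.00 × [1 − (1+0.07)^−3] / 0.07 = 54848.20533
Perpetuity value at year 3: €5,530.00 / 0.07 = 79000.00000
PV of perpetuity: 79000.00000 / (1+0.07)^3 = 64487.53227
Total PV = 54848.20533 + 64487.53227 = 119335.73760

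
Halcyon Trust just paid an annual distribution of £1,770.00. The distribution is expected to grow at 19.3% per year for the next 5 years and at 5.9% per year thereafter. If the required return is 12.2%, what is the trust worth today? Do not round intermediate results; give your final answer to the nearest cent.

£51114.59

D_1 = 2111.61000
D_2 = 2519.15073
D_3 = 3005.34682
D_4 = 3585.37876
D_5 = 4277.35686
Terminal value at year 5: TV = D_5×(1+g_2)/(r−g_2) = 4529.72091/0.063 = 71900.33194
P_0 = D_1/(1+r)^1 + D_2/(1+r)^2 + D_3/(1+r)^3 + D_4/(1+r)^4 + D_5/(1+r)^5 + TV/(1+r)^5
    = 1882.00535 + 2001.09838 + 2127.72760 + 2262.36990 + 2405.53234 + 40435.85316 = 51114.58672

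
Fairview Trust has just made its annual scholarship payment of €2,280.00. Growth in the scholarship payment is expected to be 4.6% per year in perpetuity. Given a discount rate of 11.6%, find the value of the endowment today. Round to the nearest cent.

€34069.71

D₁ = D₀ × (1 + g) = €2,280.00 × 1.046 = €2,384.8800
Growing perpetuity: P = D₁ / (r − g) = €2,384.8800 / (0.116 − 0.046) = €34,069.71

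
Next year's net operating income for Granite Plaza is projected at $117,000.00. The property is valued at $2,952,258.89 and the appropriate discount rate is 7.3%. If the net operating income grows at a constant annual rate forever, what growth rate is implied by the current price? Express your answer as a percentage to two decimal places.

3.34%

P = D₁/(r−g) ⇒ g = r − D₁/P = 0.073 − $117,000.00/$2,952,258.89 = 0.033369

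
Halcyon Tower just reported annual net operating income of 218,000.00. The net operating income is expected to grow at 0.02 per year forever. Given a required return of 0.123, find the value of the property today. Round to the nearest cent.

2158834.95

D₁ = D₀ × (1 + g) = 218,000.00 × 1.02 = 222,360.0000
Growing perpetuity: P = D₁ / (r − g) = 222,360.0000 / (0.123 − 0.02) = 2,158,834.95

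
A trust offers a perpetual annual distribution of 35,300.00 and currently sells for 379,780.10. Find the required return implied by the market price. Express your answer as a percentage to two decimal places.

9.29%

P = C/r ⇒ r = C/P = 35,300.00/379,780.10 = 0.092949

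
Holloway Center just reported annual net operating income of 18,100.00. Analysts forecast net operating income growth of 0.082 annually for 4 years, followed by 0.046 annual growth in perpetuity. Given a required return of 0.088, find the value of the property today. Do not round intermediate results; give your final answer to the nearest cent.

D_1 = 19584.20000
D_2 = 21190.10440
D_3 = 22927.69296
D_4 = 24807.76378
Terminal value at year 4: TV = D_4×(1+g_2)/(r−g_2) = 25948.92092/0.042 = 617831.45042
P_0 = D_1/(1+r)^1 + D_2/(1+r)^2 + D_3/(1+r)^3 + D_4/(1+r)^4 + TV/(1+r)^4
    = 18000.18382 + 17900.91810 + 17802.19981 + 17704.02591 + 440914.55003 = 512321.87768

512321.88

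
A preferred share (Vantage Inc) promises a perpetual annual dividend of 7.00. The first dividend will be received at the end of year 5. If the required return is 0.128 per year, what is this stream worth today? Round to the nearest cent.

33.78

Value at end of year 4: C / r = 7.00 / 0.128 = 54.6875
Discount to today: PV = 54.6875 / (1 + 0.128)^4 = 54.6875 / 1.618961 = 33.78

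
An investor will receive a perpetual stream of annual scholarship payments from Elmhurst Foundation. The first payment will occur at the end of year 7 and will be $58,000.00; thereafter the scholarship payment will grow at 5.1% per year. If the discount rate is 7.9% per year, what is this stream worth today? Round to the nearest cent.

$1312626.88

Value at end of year 6: C₁ / (r − g) = $58,000.00 / (0.079 − 0.051) = $2,071,428.5714
Discount to today: PV = $2,071,428.5714 / (1 + 0.079)^6 = $2,071,428.5714 / 1.578079 = $1,312,626.88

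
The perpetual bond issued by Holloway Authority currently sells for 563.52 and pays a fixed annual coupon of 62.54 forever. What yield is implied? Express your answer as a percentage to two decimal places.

11.10%

P = C/r ⇒ r = C/P = 62.54/563.52 = 0.110981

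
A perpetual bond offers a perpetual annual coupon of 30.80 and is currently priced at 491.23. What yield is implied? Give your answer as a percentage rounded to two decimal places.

P = C/r ⇒ r = C/P = 30.80/491.23 = 0.062700

6.27%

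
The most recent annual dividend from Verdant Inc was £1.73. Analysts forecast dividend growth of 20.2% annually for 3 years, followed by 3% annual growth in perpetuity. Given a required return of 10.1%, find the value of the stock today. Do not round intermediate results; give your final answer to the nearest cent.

D_1 = 2.07946
D_2 = 2.49951
D_3 = 3.00441
Terminal value at year 3: TV = D_3×(1+g_2)/(r−g_2) = 3.09454/0.071 = 43.58513
P_0 = D_1/(1+r)^1 + D_2/(1+r)^2 + D_3/(1+r)^3 + TV/(1+r)^3
    = 1.88870 + 2.06196 + 2.25111 + 32.65701 = 38.85879

£38.86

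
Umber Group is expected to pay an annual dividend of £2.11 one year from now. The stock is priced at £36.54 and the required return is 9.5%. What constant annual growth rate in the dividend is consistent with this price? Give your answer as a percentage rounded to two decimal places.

3.73%

P = D₁/(r−g) ⇒ g = r − D₁/P = 0.095 − £2.11/£36.54 = 0.037255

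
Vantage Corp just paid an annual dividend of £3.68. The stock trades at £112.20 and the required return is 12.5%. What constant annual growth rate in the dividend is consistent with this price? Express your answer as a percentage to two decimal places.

8.93%

P = D₀(1+g)/(r−g) ⇒ P(r−g) = D₀(1+g) ⇒ g(P+D₀) = P·r − D₀
g = (P·r − D₀)/(P + D₀) = (£112.20×0.125 − £3.68) / (£112.20 + £3.68) = 0.089273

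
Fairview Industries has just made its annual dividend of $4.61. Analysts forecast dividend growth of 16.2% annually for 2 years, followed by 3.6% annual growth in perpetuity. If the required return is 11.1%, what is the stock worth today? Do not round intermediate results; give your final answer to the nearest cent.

D_1 = 5.35682
D_2 = 6.22462
Terminal value at year 2: TV = D_2×(1+g_2)/(r−g_2) = 6.44871/0.075 = 85.98282
P_0 = D_1/(1+r)^1 + D_2/(1+r)^2 + TV/(1+r)^2
    = 4.82162 + 5.04295 + 69.66001 = 79.52459

$79.52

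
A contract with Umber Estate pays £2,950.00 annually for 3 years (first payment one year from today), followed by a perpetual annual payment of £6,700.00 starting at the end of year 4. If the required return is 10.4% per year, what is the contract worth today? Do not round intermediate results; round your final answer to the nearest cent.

£55162.66

PV of 3-year annuity: £2,950.00 × [1 − (1+0.104)^−3] / 0.104 = 7284.85797
Perpetuity value at year 3: £6,700.00 / 0.104 = 64423.07692
PV of perpetuity: 64423.07692 / (1+0.104)^3 = 47877.80628
Total PV = 7284.85797 + 47877.80628 = 55162.66425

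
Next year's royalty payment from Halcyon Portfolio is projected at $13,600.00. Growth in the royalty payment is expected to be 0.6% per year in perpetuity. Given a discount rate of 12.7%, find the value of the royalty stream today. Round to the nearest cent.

Growing perpetuity: P = D₁ / (r − g) = $13,600.0000 / (0.127 − 0.006) = $112,396.69

$112396.69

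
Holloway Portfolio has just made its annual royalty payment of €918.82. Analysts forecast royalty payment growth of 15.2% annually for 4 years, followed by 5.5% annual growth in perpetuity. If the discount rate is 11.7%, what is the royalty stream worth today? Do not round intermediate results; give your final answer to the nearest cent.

D_1 = 1058.48064
D_2 = 1219.36970
D_3 = 1404.71389
D_4 = 1618.23040
Terminal value at year 4: TV = D_4×(1+g_2)/(r−g_2) = 1707.23307/0.062 = 27536.01734
P_0 = D_1/(1+r)^1 + D_2/(1+r)^2 + D_3/(1+r)^3 + D_4/(1+r)^4 + TV/(1+r)^4
    = 947.61024 + 977.30259 + 1007.92533 + 1039.50759 + 17688.39525 = 21660.74100

€21660.74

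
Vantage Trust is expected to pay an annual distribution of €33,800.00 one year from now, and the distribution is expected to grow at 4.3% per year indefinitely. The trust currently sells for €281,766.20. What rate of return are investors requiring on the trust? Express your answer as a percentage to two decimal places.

P = D₁/(r − g) ⇒ r = D₁/P + g = €33,800.0000/€281,766.20 + 0.043 = 0.119958 + 0.043 = 0.162958

16.30%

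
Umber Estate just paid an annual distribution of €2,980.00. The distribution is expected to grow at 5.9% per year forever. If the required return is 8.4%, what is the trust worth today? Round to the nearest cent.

D₁ = D₀ × (1 + g) = €2,980.00 × 1.059 = €3,155.8200
Growing perpetuity: P = D₁ / (r − g) = €3,155.8200 / (0.084 − 0.059) = €126,232.80

€126232.80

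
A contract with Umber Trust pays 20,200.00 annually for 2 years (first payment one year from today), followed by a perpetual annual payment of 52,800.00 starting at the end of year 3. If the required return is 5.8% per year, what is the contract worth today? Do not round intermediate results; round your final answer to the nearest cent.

PV of 2-year annuity: 20,200.00 × [1 − (1+0.058)^−2] / 0.058 = 37138.58941
Perpetuity value at year 2: 52,800.00 / 0.058 = 910344.82759
PV of perpetuity: 910344.82759 / (1+0.058)^2 = 813269.70278
Total PV = 37138.58941 + 813269.70278 = 850408.29220

850408.29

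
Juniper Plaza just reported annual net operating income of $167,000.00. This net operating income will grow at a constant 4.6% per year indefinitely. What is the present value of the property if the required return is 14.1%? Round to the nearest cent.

D₁ = D₀ × (1 + g) = $167,000.00 × 1.046 = $174,682.0000
Growing perpetuity: P = D₁ / (r − g) = $174,682.0000 / (0.141 − 0.046) = $1,838,757.89

$1838757.89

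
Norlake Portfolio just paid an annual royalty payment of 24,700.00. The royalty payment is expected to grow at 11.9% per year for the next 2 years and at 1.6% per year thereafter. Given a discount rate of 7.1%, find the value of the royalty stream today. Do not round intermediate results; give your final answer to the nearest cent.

550862.21

D_1 = 27639.30000
D_2 = 30928.37670
Terminal value at year 2: TV = D_2×(1+g_2)/(r−g_2) = 31423.23073/0.055 = 571331.46777
P_0 = D_1/(1+r)^1 + D_2/(1+r)^2 + TV/(1+r)^2
    = 25807.00280 + 26963.61917 + 498091.58327 = 550862.20525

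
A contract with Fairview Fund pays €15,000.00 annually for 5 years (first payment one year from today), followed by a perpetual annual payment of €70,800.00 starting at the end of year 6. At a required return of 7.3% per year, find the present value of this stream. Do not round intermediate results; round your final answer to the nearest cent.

€742898.10

PV of 5-year annuity: €15,000.00 × [1 − (1+0.073)^−5] / 0.073 = 61012.07457
Perpetuity value at year 5: €70,800.00 / 0.073 = 969863.01370
PV of perpetuity: 969863.01370 / (1+0.073)^5 = 681886.02171
Total PV = 61012.07457 + 681886.02171 = 742898.09629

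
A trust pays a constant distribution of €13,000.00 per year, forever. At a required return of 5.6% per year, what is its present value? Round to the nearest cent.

€232142.86

Level perpetuity: PV = C / r = €13,000.00 / 0.056 = €232,142.86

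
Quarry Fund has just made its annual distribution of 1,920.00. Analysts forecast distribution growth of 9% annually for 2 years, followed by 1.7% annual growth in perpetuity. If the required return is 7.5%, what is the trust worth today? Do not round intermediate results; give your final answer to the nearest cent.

38533.03

D_1 = 2092.80000
D_2 = 2281.15200
Terminal value at year 2: TV = D_2×(1+g_2)/(r−g_2) = 2319.93158/0.058 = 39998.82041
P_0 = D_1/(1+r)^1 + D_2/(1+r)^2 + TV/(1+r)^2
    = 1946.79070 + 1973.95522 + 34612.28375 = 38533.02967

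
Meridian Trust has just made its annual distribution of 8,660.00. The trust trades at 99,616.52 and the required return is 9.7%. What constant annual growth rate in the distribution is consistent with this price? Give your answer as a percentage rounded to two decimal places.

P = D₀(1+g)/(r−g) ⇒ P(r−g) = D₀(1+g) ⇒ g(P+D₀) = P·r − D₀
g = (P·r − D₀)/(P + D₀) = (99,616.52×0.097 − 8,660.00) / (99,616.52 + 8,660.00) = 0.009261

0.93%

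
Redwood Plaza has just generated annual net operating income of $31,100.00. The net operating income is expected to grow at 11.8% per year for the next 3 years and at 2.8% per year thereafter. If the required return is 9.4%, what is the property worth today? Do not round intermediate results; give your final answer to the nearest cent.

D_1 = 34769.80000
D_2 = 38872.63640
D_3 = 43459.60750
Terminal value at year 3: TV = D_3×(1+g_2)/(r−g_2) = 44676.47651/0.066 = 676916.31068
P_0 = D_1/(1+r)^1 + D_2/(1+r)^2 + D_3/(1+r)^3 + TV/(1+r)^3
    = 31782.26691 + 32479.50129 + 33192.03148 + 516991.03574 = 614444.83542

$614444.84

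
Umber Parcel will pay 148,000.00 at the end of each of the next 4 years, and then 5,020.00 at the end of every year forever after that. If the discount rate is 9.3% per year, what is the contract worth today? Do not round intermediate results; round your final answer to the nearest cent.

514159.77

PV of 4-year annuity: 148,000.00 × [1 − (1+0.093)^−4] / 0.093 = 476338.15197
Perpetuity value at year 4: 5,020.00 / 0.093 = 53978.49462
PV of perpetuity: 53978.49462 / (1+0.093)^4 = 37821.61947
Total PV = 476338.15197 + 37821.61947 = 514159.77144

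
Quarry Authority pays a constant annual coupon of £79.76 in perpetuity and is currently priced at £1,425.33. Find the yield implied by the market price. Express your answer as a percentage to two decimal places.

5.60%

P = C/r ⇒ r = C/P = £79.76/£1,425.33 = 0.055959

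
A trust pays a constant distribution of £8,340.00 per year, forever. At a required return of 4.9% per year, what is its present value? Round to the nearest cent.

Level perpetuity: PV = C / r = £8,340.00 / 0.049 = £170,204.08

£170204.08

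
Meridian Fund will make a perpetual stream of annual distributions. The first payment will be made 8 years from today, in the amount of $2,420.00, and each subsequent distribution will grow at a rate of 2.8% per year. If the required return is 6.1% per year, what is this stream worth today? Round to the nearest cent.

$48450.00

Value at end of year 7: C₁ / (r − g) = $2,420.00 / (0.061 − 0.028) = $73,333.3333
Discount to today: PV = $73,333.3333 / (1 + 0.061)^7 = $73,333.3333 / 1.513588 = $48,450.00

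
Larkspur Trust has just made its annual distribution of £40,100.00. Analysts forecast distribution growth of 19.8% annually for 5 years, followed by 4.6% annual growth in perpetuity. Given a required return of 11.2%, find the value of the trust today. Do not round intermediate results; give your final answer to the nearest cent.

£1174445.37

D_1 = 48039.80000
D_2 = 57551.68040
D_3 = 68946.91312
D_4 = 82598.40192
D_5 = 98952.88550
Terminal value at year 5: TV = D_5×(1+g_2)/(r−g_2) = 103504.71823/0.066 = 1568253.30650
P_0 = D_1/(1+r)^1 + D_2/(1+r)^2 + D_3/(1+r)^3 + D_4/(1+r)^4 + D_5/(1+r)^5 + TV/(1+r)^5
    = 43201.25899 + 46542.36356 + 50141.86289 + 54019.74078 + 58197.52649 + 922342.61677 = 1174445.36948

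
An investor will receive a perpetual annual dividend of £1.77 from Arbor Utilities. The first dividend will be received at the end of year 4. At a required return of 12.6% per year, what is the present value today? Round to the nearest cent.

£9.84

Value at end of year 3: C / r = £1.77 / 0.126 = £14.0476
Discount to today: PV = £14.0476 / (1 + 0.126)^3 = £14.0476 / 1.427628 = £9.84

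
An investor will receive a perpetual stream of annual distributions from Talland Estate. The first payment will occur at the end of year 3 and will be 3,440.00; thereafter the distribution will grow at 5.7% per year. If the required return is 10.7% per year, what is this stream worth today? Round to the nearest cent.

56142.69

Value at end of year 2: C₁ / (r − g) = 3,440.00 / (0.107 − 0.057) = 68,800.0000
Discount to today: PV = 68,800.0000 / (1 + 0.107)^2 = 68,800.0000 / 1.225449 = 56,142.69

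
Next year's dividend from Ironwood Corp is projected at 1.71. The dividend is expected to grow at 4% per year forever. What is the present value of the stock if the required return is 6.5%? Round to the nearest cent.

68.40

Growing perpetuity: P = D₁ / (r − g) = 1.7100 / (0.065 − 0.04) = 68.40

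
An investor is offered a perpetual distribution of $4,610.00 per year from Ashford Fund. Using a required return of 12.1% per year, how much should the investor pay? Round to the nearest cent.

$38099.17

Level perpetuity: PV = C / r = $4,610.00 / 0.121 = $38,099.17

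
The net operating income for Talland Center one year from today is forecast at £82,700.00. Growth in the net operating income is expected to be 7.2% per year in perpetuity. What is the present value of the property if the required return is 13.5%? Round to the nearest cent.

£1312698.41

Growing perpetuity: P = D₁ / (r − g) = £82,700.0000 / (0.135 − 0.072) = £1,312,698.41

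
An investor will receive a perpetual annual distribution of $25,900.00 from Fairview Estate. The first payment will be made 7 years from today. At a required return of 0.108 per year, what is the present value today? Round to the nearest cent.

Value at end of year 6: C / r = $25,900.00 / 0.108 = $239,814.8148
Discount to today: PV = $239,814.8148 / (1 + 0.108)^6 = $239,814.8148 / 1.850285 = $129,609.68

$129609.68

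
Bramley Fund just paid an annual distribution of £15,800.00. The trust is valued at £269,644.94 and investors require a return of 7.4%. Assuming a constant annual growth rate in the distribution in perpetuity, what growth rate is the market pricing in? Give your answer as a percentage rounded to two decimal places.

P = D₀(1+g)/(r−g) ⇒ P(r−g) = D₀(1+g) ⇒ g(P+D₀) = P·r − D₀
g = (P·r − D₀)/(P + D₀) = (£269,644.94×0.074 − £15,800.00) / (£269,644.94 + £15,800.00) = 0.014552

1.46%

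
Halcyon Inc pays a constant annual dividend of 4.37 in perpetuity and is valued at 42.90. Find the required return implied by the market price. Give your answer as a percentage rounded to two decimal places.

P = C/r ⇒ r = C/P = 4.37/42.90 = 0.101865

10.19%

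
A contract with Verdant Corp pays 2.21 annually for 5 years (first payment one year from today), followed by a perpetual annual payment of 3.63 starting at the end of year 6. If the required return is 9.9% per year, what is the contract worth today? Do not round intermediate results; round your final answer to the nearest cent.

31.27

PV of 5-year annuity: 2.21 × [1 − (1+0.099)^−5] / 0.099 = 8.39908
Perpetuity value at year 5: 3.63 / 0.099 = 36.66667
PV of perpetuity: 36.66667 / (1+0.099)^5 = 22.87088
Total PV = 8.39908 + 22.87088 = 31.26997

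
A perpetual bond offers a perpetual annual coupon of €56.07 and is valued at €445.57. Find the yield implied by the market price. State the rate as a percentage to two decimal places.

12.58%

P = C/r ⇒ r = C/P = €56.07/€445.57 = 0.125839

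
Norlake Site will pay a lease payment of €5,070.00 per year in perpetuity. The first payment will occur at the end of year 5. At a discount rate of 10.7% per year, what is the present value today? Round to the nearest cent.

€31552.49

Value at end of year 4: C / r = €5,070.00 / 0.107 = €47,383.1776
Discount to today: PV = €47,383.1776 / (1 + 0.107)^4 = €47,383.1776 / 1.501725 = €31,552.49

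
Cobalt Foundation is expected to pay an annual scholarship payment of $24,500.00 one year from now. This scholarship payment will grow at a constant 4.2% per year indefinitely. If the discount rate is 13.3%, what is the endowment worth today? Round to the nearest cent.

Growing perpetuity: P = D₁ / (r − g) = $24,500.0000 / (0.133 − 0.042) = $269,230.77

$269230.77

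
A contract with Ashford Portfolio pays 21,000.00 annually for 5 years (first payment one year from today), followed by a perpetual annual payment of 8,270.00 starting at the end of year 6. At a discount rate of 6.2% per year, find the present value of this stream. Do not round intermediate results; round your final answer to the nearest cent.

PV of 5-year annuity: 21,000.00 × [1 − (1+0.062)^−5] / 0.062 = 87980.41591
Perpetuity value at year 5: 8,270.00 / 0.062 = 133387.09677
PV of perpetuity: 133387.09677 / (1+0.062)^5 = 98739.57108
Total PV = 87980.41591 + 98739.57108 = 186719.98699

186719.99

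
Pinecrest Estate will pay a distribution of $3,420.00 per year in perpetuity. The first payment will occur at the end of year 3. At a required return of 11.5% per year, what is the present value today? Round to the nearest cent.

$23920.96

Value at end of year 2: C / r = $3,420.00 / 0.115 = $29,739.1304
Discount to today: PV = $29,739.1304 / (1 + 0.115)^2 = $29,739.1304 / 1.243225 = $23,920.96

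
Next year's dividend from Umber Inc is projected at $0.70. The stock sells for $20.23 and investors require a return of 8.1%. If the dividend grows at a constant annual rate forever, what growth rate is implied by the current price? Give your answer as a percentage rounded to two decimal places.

4.64%

P = D₁/(r−g) ⇒ g = r − D₁/P = 0.081 − $0.70/$20.23 = 0.046398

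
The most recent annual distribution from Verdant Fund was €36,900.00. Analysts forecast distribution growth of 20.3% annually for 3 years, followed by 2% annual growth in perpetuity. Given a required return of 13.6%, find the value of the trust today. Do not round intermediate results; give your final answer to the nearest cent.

D_1 = 44390.70000
D_2 = 53402.01210
D_3 = 64242.62056
Terminal value at year 3: TV = D_3×(1+g_2)/(r−g_2) = 65527.47297/0.116 = 564892.00834
P_0 = D_1/(1+r)^1 + D_2/(1+r)^2 + D_3/(1+r)^3 + TV/(1+r)^3
    = 39076.32042 + 41380.99777 + 43821.60239 + 385327.88312 = 509606.80370

€509606.80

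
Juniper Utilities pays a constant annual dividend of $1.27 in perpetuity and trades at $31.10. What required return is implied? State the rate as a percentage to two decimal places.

4.08%

P = C/r ⇒ r = C/P = $1.27/$31.10 = 0.040836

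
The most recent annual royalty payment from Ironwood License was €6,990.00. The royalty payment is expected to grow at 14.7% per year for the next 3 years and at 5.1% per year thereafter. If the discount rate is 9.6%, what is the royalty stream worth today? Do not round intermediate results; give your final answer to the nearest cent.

D_1 = 8017.53000
D_2 = 9196.10691
D_3 = 10547.93463
Terminal value at year 3: TV = D_3×(1+g_2)/(r−g_2) = 11085.87929/0.045 = 246352.87315
P_0 = D_1/(1+r)^1 + D_2/(1+r)^2 + D_3/(1+r)^3 + TV/(1+r)^3
    = 7315.26460 + 7655.66468 + 8011.90456 + 187122.48197 = 210105.31580

€210105.32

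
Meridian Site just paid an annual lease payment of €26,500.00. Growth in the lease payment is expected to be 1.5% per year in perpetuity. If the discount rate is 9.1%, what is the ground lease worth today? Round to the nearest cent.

D₁ = D₀ × (1 + g) = €26,500.00 × 1.015 = €26,897.5000
Growing perpetuity: P = D₁ / (r − g) = €26,897.5000 / (0.091 − 0.015) = €353,914.47

€353914.47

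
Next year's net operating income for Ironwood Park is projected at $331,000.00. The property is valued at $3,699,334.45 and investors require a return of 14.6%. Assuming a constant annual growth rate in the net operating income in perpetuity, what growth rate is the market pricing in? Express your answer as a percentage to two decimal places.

P = D₁/(r−g) ⇒ g = r − D₁/P = 0.146 − $331,000.00/$3,699,334.45 = 0.056524

5.65%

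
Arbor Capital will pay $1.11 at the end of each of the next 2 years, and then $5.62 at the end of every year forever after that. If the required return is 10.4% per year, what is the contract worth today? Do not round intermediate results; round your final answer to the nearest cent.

$46.25

PV of 2-year annuity: $1.11 × [1 − (1+0.104)^−2] / 0.104 = 1.91615
Perpetuity value at year 2: $5.62 / 0.104 = 54.03846
PV of perpetuity: 54.03846 / (1+0.104)^2 = 44.33685
Total PV = 1.91615 + 44.33685 = 46.25300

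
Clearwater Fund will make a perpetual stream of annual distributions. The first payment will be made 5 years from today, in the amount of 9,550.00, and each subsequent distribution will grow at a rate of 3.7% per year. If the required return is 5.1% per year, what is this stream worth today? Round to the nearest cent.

559067.79

Value at end of year 4: C₁ / (r − g) = 9,550.00 / (0.051 − 0.037) = 682,142.8571
Discount to today: PV = 682,142.8571 / (1 + 0.051)^4 = 682,142.8571 / 1.220143 = 559,067.79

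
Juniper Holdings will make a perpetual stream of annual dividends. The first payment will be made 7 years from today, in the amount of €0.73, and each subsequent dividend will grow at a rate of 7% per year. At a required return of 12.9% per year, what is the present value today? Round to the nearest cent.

€5.97

Value at end of year 6: C₁ / (r − g) = €0.73 / (0.129 − 0.07) = €12.3729
Discount to today: PV = €12.3729 / (1 + 0.129)^6 = €12.3729 / 2.070922 = €5.97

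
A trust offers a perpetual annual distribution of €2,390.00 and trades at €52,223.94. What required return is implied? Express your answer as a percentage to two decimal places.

4.58%

P = C/r ⇒ r = C/P = €2,390.00/€52,223.94 = 0.045764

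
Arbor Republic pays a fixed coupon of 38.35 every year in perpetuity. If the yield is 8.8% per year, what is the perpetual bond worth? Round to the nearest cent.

435.80

Level perpetuity: PV = C / r = 38.35 / 0.088 = 435.80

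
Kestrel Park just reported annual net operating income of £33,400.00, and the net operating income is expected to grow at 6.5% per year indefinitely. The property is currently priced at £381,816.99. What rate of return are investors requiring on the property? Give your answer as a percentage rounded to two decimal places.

15.82%

D₁ = £33,400.00 × 1.065 = £35,571.0000
P = D₁/(r − g) ⇒ r = D₁/P + g = £35,571.0000/£381,816.99 + 0.065 = 0.093162 + 0.065 = 0.158162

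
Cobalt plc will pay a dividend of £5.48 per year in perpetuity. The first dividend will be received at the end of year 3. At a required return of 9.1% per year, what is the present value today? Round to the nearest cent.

£50.59

Value at end of year 2: C / r = £5.48 / 0.091 = £60.2198
Discount to today: PV = £60.2198 / (1 + 0.091)^2 = £60.2198 / 1.190281 = £50.59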